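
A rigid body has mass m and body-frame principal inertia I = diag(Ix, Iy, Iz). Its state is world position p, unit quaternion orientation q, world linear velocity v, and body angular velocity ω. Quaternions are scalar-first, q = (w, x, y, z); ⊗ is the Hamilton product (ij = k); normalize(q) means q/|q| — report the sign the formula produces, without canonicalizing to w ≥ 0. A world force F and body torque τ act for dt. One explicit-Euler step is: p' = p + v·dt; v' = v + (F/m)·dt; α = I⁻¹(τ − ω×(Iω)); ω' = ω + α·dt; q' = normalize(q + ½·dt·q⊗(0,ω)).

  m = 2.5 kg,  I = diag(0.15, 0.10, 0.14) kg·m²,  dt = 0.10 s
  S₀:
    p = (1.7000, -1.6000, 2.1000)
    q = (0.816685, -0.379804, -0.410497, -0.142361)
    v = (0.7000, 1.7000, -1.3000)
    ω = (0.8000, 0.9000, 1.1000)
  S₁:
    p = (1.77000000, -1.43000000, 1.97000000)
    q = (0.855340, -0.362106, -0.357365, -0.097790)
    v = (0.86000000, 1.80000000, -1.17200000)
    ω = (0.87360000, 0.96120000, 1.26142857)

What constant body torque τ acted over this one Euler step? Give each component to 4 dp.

τ = (0.1500, 0.0700, 0.1900)

rate change Δω = (0.07360000, 0.06120000, 0.16142857)
I·α + gyro = (0.1500, 0.0700, 0.1900)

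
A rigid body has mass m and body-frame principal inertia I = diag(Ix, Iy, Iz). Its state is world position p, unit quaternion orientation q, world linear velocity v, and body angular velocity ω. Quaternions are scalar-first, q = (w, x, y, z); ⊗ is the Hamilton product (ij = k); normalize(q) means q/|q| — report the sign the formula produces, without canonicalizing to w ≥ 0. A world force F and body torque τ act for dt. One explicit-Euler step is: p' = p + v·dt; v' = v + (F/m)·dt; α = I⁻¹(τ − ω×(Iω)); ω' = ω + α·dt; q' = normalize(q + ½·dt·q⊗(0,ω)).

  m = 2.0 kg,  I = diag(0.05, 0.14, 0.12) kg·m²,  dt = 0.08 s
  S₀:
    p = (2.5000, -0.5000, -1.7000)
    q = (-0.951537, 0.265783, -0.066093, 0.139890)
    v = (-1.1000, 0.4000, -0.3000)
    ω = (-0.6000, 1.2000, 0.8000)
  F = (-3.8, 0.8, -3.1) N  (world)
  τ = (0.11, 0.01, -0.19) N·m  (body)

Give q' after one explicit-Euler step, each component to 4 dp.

q' = (-0.9446, 0.2792, -0.1234, 0.1204)

Hamilton product q⊗(0,ω) = (0.1268694, 0.3501798, -1.4384048, -0.4819458)
q' = normalize(q + ½dt·q⊗(0,ω)) = (-0.9446, 0.2792, -0.1234, 0.1204)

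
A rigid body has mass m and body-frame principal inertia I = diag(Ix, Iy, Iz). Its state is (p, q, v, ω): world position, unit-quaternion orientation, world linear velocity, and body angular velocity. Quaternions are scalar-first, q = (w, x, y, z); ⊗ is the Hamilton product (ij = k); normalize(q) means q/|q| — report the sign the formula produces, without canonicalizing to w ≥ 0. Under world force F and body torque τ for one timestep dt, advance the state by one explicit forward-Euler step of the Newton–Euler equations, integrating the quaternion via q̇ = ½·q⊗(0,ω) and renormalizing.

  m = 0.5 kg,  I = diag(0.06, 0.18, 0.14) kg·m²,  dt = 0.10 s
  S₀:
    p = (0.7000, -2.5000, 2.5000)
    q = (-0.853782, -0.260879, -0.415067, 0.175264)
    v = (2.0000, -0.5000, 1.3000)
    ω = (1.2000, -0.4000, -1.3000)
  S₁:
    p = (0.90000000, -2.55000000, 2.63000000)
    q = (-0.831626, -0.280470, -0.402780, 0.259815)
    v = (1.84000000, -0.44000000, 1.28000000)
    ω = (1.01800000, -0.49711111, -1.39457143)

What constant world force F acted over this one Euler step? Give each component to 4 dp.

Δv = v₁−v₀ = (-0.16000000, 0.06000000, -0.02000000)
applied force F = (-0.8000, 0.3000, -0.1000)

F = (-0.8000, 0.3000, -0.1000)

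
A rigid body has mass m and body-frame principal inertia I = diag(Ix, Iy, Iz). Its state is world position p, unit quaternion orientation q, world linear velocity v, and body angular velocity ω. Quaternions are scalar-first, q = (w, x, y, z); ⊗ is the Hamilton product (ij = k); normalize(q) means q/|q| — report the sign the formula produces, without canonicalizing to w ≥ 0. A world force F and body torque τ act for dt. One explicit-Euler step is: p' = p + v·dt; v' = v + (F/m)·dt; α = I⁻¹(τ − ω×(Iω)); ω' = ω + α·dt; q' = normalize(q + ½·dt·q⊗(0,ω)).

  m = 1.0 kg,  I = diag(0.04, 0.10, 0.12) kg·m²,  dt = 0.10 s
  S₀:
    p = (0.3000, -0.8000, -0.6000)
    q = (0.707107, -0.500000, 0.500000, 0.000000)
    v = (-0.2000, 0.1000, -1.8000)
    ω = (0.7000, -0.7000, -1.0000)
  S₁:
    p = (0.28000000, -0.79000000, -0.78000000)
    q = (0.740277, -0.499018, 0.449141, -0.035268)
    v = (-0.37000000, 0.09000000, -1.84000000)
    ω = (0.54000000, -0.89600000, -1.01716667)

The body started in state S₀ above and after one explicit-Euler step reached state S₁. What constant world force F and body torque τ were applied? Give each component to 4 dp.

F = (-1.7000, -0.1000, -0.4000)
τ = (-0.0500, -0.1400, -0.0500)

rate change Δω = (-0.16000000, -0.19600000, -0.01716667)
precession coupling = (0.0140, 0.0560, -0.0294)
applied torque τ = (-0.0500, -0.1400, -0.0500)
Δv = v₁−v₀ = (-0.17000000, -0.01000000, -0.04000000)
F = m·Δv/dt = (-1.7000, -0.1000, -0.4000)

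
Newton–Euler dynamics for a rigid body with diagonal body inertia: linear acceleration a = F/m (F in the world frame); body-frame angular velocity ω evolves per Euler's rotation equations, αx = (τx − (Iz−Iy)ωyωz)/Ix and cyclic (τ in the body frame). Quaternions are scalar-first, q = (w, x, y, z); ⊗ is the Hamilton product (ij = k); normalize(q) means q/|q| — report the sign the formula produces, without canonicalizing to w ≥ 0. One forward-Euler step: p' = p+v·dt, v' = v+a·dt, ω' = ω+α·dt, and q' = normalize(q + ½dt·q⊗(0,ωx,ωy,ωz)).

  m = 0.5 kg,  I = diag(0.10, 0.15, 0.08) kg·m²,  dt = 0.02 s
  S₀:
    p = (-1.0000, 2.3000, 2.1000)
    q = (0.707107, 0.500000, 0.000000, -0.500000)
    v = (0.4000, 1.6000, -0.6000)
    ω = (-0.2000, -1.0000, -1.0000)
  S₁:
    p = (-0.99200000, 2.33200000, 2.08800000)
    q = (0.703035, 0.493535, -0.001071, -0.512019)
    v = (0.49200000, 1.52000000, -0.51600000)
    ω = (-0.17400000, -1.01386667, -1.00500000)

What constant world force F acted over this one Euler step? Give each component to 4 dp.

Δv = v₁−v₀ = (0.09200000, -0.08000000, 0.08400000)
m·(v₁−v₀)/dt = (2.3000, -2.0000, 2.1000)

F = (2.3000, -2.0000, 2.1000)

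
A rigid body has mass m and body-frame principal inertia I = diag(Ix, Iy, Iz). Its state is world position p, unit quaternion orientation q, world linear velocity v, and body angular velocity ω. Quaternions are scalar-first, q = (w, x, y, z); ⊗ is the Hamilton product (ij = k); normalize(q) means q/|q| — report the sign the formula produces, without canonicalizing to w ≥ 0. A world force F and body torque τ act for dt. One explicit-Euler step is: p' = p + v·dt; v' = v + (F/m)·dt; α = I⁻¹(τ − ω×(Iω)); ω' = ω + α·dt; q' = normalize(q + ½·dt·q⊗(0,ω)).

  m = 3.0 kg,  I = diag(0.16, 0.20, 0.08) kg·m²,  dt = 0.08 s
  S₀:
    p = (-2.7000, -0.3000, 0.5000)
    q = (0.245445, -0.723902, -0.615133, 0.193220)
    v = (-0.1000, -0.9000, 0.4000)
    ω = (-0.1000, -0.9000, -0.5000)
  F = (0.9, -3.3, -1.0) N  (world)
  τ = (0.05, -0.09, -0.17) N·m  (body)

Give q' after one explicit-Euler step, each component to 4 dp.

2q̇ = q⊗(0,ω) = (-0.5293999, 0.4569200, -0.6021735, 0.4672760)
q' = normalize(q + ½dt·q⊗(0,ω)) = (0.2241, -0.7050, -0.6387, 0.2117)

q' = (0.2241, -0.7050, -0.6387, 0.2117)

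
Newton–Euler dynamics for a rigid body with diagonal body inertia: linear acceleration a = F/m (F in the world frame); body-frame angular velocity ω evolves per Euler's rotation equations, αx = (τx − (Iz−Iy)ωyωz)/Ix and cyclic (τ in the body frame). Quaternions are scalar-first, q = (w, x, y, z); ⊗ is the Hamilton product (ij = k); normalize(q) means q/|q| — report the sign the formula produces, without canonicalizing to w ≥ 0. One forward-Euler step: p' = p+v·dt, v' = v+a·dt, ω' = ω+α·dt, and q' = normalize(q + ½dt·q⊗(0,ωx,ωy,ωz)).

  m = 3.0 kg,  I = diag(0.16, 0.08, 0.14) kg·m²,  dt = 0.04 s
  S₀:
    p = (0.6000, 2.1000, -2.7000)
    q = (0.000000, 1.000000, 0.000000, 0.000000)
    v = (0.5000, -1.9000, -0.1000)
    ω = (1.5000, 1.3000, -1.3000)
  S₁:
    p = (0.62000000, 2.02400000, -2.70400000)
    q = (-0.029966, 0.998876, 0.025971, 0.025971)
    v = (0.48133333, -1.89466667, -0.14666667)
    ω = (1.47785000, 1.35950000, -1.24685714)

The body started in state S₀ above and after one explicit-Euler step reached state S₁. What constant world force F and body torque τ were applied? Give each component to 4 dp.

F = (-1.4000, 0.4000, -3.5000)
τ = (-0.1900, 0.0800, 0.0300)

Δv = v₁−v₀ = (-0.01866667, 0.00533333, -0.04666667)
F = m·Δv/dt = (-1.4000, 0.4000, -3.5000)
ω₁ − ω₀ = (-0.02215000, 0.05950000, 0.05314286)
ω₀×(Iω₀) = (-0.1014, -0.0390, -0.1560)
applied torque τ = (-0.1900, 0.0800, 0.0300)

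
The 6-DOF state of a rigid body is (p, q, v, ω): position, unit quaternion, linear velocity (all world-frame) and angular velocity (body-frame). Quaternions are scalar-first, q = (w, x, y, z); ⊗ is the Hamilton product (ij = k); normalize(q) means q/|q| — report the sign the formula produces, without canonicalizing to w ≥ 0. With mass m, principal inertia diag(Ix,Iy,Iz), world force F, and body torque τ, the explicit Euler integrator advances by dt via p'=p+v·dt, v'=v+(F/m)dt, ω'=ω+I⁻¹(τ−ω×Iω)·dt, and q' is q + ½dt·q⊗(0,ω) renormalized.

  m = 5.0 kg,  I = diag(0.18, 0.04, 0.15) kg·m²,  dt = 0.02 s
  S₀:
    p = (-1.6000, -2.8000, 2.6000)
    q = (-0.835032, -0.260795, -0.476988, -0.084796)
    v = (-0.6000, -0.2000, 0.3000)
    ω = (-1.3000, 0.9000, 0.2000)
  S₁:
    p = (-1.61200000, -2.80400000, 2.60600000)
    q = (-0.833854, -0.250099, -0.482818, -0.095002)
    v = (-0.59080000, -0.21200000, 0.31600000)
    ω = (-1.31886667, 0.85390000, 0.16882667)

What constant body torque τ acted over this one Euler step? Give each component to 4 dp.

rate change Δω = (-0.01886667, -0.04610000, -0.03117333)
τ = I·(Δω/dt) + ω₀×(Iω₀) = (-0.1500, -0.1000, -0.0700)

τ = (-0.1500, -0.1000, -0.0700)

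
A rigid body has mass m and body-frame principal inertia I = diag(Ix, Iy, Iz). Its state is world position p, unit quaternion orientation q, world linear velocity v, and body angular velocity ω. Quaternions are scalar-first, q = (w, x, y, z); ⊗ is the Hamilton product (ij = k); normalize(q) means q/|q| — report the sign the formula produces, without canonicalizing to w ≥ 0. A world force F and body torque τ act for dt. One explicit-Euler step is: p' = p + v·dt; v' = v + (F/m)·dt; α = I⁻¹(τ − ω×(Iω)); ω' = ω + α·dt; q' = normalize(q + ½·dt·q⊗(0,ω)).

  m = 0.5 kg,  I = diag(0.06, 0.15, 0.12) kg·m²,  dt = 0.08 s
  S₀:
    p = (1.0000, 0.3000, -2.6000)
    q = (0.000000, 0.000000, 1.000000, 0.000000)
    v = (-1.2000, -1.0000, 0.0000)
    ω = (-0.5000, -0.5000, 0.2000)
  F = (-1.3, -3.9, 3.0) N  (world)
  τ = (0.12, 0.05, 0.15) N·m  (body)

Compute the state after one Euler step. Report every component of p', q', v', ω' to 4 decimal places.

gyro term ω×Iω = (0.0030, 0.0060, 0.0225)
angular accel α = (1.9500, 0.2933, 1.0625)
ω' = ω + α·dt = (-0.3440, -0.4765, 0.2850)
q⊗(0,ω) = (0.5000000, 0.2000000, 0.0000000, 0.5000000)
q + ½dt·q⊗(0,ω), renormalized = (0.0200, 0.0080, 0.9996, 0.0200)
a = F/m = (-2.6000, -7.8000, 6.0000)
p + v·dt = (0.9040, 0.2200, -2.6000)
v' = v + a·dt = (-1.4080, -1.6240, 0.4800)

p' = (0.9040, 0.2200, -2.6000)
q' = (0.0200, 0.0080, 0.9996, 0.0200)
v' = (-1.4080, -1.6240, 0.4800)
ω' = (-0.3440, -0.4765, 0.2850)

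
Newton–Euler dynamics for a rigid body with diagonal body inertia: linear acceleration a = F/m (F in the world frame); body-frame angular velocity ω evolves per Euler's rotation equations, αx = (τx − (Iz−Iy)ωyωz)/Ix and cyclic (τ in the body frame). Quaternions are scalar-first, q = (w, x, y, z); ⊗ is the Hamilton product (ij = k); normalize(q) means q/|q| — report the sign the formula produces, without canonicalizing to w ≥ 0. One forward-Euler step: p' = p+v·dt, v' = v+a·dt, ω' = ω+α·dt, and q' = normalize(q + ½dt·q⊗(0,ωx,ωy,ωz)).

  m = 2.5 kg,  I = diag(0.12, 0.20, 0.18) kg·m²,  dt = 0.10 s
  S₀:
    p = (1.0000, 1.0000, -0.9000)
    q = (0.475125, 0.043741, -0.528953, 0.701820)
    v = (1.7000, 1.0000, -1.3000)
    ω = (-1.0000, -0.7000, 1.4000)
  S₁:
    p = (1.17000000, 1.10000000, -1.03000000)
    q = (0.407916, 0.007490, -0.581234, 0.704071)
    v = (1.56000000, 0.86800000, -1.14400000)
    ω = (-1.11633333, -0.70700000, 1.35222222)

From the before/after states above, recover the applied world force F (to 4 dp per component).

v₁ − v₀ = (-0.14000000, -0.13200000, 0.15600000)
F = m·Δv/dt = (-3.5000, -3.3000, 3.9000)

F = (-3.5000, -3.3000, 3.9000)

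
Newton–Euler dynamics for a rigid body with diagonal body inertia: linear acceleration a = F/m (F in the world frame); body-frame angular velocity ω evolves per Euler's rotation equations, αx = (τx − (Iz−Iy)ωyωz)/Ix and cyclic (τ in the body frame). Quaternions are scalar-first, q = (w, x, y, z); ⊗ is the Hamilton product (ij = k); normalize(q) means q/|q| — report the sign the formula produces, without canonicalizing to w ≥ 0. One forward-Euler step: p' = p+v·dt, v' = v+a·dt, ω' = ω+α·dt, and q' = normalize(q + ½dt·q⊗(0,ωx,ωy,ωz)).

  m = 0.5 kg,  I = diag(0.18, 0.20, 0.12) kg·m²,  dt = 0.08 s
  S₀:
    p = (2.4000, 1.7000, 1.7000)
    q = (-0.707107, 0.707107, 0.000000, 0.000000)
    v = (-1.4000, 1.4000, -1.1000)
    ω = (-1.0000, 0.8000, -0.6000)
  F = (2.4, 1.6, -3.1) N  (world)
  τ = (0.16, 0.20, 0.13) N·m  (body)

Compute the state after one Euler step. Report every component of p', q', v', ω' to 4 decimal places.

p' = (2.2880, 1.8120, 1.6120)
q' = (-0.6777, 0.7342, -0.0056, 0.0395)
v' = (-1.0160, 1.6560, -1.5960)
ω' = (-0.9460, 0.8656, -0.5027)

gyro term ω×Iω = (0.0384, 0.0360, -0.0160)
(τ − ω×Iω)/I = (0.6756, 0.8200, 1.2167)
new body rate ω' = (-0.9460, 0.8656, -0.5027)
Hamilton product q⊗(0,ω) = (0.7071070, 0.7071070, -0.1414214, 0.9899498)
updated quaternion q' = (-0.6777, 0.7342, -0.0056, 0.0395)
linear accel F/m = (4.8000, 3.2000, -6.2000)
new position p' = (2.2880, 1.8120, 1.6120)
new velocity v' = (-1.0160, 1.6560, -1.5960)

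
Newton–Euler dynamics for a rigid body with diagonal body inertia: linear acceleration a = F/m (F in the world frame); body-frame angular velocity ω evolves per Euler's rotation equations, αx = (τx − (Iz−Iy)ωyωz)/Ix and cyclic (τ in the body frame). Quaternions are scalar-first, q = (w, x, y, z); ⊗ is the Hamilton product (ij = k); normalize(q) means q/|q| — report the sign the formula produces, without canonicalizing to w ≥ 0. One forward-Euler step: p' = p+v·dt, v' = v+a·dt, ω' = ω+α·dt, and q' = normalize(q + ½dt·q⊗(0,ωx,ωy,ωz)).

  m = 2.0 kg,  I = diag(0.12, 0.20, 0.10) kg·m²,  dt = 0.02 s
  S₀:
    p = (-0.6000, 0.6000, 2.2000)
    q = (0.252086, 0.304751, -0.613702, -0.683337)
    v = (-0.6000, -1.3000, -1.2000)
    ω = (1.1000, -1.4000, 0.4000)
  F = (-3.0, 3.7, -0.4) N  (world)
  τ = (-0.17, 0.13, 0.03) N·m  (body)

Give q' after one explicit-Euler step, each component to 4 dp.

q' = (0.2428, 0.2955, -0.6259, -0.6797)

q⊗(0,ω) = (-0.9210741, -0.9248580, -1.2264915, 0.3492552)
q + ½dt·q⊗(0,ω), renormalized = (0.2428, 0.2955, -0.6259, -0.6797)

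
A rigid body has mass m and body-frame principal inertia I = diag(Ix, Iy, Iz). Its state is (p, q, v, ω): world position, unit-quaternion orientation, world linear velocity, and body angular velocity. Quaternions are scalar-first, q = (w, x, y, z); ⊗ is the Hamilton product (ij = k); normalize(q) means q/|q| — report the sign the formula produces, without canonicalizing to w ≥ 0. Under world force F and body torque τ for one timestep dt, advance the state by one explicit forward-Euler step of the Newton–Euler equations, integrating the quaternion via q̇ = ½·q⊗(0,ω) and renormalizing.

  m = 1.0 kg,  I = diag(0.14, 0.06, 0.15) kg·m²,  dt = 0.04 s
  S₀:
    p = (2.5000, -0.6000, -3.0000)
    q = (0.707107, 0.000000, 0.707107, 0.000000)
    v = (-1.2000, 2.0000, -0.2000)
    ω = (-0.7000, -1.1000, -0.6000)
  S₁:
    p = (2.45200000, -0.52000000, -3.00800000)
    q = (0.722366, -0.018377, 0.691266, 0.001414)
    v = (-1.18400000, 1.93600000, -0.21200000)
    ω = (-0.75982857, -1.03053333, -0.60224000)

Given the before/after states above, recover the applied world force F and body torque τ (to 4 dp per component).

F = (0.4000, -1.6000, -0.3000)
τ = (-0.1500, 0.1000, -0.0700)

velocity change Δv = (0.01600000, -0.06400000, -0.01200000)
applied force F = (0.4000, -1.6000, -0.3000)
Δω = ω₁−ω₀ = (-0.05982857, 0.06946667, -0.00224000)
gyro term ω₀×Iω₀ = (0.0594, -0.0042, -0.0616)
applied torque τ = (-0.1500, 0.1000, -0.0700)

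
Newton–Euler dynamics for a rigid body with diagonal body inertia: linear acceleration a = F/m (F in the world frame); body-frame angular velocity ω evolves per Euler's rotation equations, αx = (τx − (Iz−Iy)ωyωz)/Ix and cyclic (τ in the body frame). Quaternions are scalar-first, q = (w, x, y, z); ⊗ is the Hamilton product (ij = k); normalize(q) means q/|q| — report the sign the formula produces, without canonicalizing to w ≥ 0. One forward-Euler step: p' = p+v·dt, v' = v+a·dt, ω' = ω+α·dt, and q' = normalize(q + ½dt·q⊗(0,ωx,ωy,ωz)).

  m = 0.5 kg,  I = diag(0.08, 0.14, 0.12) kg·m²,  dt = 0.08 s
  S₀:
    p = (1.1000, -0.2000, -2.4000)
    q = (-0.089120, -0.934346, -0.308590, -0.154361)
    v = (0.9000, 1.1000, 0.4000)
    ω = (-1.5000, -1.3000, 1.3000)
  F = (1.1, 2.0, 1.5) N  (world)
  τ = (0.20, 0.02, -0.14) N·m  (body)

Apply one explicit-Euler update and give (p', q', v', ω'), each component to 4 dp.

new position p' = (1.1720, -0.1120, -2.3680)
v' = v + a·dt = (1.0760, 1.4200, 0.6400)
angular accel α = (2.0775, -0.4143, -2.1417)
ω + α·dt = (-1.3338, -1.3331, 1.1287)
2q̇ = q⊗(0,ω) = (-1.6020167, -0.4681563, 1.5620473, 0.6359088)
q + ½dt·q⊗(0,ω), renormalized = (-0.1525, -0.9488, -0.2450, -0.1283)

p' = (1.1720, -0.1120, -2.3680)
q' = (-0.1525, -0.9488, -0.2450, -0.1283)
v' = (1.0760, 1.4200, 0.6400)
ω' = (-1.3338, -1.3331, 1.1287)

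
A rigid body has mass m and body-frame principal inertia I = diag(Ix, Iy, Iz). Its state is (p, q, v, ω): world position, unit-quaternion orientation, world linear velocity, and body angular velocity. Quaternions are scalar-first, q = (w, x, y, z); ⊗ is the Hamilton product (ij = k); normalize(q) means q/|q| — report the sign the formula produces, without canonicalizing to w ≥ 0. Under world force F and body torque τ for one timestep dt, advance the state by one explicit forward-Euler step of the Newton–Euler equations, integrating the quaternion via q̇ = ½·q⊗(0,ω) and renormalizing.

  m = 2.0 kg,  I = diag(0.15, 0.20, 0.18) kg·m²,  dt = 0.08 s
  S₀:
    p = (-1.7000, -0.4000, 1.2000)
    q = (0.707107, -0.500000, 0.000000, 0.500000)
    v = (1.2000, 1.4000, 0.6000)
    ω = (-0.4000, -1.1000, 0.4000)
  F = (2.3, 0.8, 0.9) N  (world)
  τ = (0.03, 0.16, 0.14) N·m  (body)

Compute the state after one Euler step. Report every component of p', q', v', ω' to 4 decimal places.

p' = p + v·dt = (-1.6040, -0.2880, 1.2480)
new velocity v' = (1.2920, 1.4320, 0.6360)
(τ − ω×Iω)/I = (0.1413, 0.7760, 0.6556)
ω' = ω + α·dt = (-0.3887, -1.0379, 0.4524)
Hamilton product q⊗(0,ω) = (-0.4000000, 0.2671572, -0.7778177, 0.8328428)
q + ½dt·q⊗(0,ω), renormalized = (0.6903, -0.4887, -0.0311, 0.5327)

p' = (-1.6040, -0.2880, 1.2480)
q' = (0.6903, -0.4887, -0.0311, 0.5327)
v' = (1.2920, 1.4320, 0.6360)
ω' = (-0.3887, -1.0379, 0.4524)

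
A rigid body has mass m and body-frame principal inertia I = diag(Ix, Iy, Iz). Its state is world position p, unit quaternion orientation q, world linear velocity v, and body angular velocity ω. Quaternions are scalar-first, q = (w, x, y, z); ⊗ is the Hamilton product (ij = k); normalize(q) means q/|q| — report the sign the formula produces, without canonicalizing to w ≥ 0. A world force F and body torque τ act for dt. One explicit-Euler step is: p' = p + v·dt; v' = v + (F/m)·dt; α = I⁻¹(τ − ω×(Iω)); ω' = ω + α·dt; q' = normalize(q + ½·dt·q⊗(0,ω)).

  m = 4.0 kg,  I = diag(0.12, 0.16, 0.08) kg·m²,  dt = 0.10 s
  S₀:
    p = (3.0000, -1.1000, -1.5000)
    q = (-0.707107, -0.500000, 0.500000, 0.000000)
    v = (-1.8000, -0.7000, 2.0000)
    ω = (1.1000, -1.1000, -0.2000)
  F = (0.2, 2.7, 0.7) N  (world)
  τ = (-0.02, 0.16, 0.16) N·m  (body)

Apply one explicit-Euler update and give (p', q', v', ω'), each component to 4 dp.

p' = (2.8200, -1.1700, -1.3000)
q' = (-0.6501, -0.5422, 0.5323, 0.0070)
v' = (-1.7950, -0.6325, 2.0175)
ω' = (1.0980, -0.9945, 0.0605)

linear accel F/m = (0.0500, 0.6750, 0.1750)
p' = p + v·dt = (2.8200, -1.1700, -1.3000)
v + (F/m)dt = (-1.7950, -0.6325, 2.0175)
(τ − ω×Iω)/I = (-0.0200, 1.0550, 2.6050)
new body rate ω' = (1.0980, -0.9945, 0.0605)
Hamilton product q⊗(0,ω) = (1.1000000, -0.8778177, 0.6778177, 0.1414214)
updated quaternion q' = (-0.6501, -0.5422, 0.5323, 0.0070)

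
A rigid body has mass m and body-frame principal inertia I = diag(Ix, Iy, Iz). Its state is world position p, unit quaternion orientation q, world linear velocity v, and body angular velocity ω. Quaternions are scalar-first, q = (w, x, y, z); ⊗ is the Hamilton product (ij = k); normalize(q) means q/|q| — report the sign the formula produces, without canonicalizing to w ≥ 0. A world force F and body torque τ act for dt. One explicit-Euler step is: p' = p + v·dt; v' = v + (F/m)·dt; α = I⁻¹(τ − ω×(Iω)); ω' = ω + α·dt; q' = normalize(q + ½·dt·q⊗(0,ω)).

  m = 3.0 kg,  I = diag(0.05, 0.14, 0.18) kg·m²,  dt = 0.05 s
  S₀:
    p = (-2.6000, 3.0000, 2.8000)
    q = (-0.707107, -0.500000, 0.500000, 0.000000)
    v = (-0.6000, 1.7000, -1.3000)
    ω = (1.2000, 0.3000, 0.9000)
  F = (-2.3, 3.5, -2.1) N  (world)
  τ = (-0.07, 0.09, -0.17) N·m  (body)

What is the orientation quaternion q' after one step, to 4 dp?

q' = (-0.6953, -0.5096, 0.5056, -0.0346)

Hamilton product q⊗(0,ω) = (0.4500000, -0.3985284, 0.2378679, -1.3863963)
updated quaternion q' = (-0.6953, -0.5096, 0.5056, -0.0346)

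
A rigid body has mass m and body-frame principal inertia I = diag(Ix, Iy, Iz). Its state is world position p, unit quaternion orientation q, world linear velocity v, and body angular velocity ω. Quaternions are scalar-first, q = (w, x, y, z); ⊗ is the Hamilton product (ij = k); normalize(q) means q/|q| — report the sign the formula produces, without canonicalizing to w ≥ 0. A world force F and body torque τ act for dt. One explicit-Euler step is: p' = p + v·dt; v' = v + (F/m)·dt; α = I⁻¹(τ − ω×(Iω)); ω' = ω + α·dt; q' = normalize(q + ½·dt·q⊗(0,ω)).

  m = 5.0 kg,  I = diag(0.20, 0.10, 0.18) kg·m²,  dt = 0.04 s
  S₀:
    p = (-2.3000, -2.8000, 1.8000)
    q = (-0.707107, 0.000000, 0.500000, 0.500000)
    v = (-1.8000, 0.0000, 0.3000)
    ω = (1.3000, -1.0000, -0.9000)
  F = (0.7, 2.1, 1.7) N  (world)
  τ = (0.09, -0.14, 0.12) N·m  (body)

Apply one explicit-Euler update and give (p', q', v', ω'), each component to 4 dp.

p' = (-2.3720, -2.8000, 1.8120)
q' = (-0.6876, -0.0174, 0.5268, 0.4994)
v' = (-1.7944, 0.0168, 0.3136)
ω' = (1.3036, -1.0466, -0.9022)

gyro term ω×Iω = (0.0720, -0.0234, 0.1300)
angular accel α = (0.0900, -1.1660, -0.0556)
ω' = ω + α·dt = (1.3036, -1.0466, -0.9022)
Hamilton product q⊗(0,ω) = (0.9500000, -0.8692391, 1.3571070, -0.0136037)
q + ½dt·q⊗(0,ω), renormalized = (-0.6876, -0.0174, 0.5268, 0.4994)
a = (0.1400, 0.4200, 0.3400)
p + v·dt = (-2.3720, -2.8000, 1.8120)
new velocity v' = (-1.7944, 0.0168, 0.3136)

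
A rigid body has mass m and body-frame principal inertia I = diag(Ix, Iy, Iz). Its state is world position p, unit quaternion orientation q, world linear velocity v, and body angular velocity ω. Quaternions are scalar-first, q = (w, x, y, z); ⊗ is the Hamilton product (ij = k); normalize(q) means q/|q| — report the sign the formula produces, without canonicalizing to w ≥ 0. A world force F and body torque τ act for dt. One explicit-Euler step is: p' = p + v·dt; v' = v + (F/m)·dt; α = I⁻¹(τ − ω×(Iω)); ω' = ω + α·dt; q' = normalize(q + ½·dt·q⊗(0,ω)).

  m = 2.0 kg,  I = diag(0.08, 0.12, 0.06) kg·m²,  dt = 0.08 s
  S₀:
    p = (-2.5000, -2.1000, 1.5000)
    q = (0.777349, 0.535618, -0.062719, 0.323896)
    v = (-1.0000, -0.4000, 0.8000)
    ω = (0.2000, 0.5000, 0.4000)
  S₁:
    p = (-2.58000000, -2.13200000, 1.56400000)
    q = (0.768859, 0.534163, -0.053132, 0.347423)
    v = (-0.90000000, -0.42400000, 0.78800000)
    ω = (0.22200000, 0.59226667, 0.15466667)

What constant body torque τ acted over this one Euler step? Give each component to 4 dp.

τ = (0.0100, 0.1400, -0.1800)

Δω = ω₁−ω₀ = (0.02200000, 0.09226667, -0.24533333)
τ = I·(Δω/dt) + ω₀×(Iω₀) = (0.0100, 0.1400, -0.1800)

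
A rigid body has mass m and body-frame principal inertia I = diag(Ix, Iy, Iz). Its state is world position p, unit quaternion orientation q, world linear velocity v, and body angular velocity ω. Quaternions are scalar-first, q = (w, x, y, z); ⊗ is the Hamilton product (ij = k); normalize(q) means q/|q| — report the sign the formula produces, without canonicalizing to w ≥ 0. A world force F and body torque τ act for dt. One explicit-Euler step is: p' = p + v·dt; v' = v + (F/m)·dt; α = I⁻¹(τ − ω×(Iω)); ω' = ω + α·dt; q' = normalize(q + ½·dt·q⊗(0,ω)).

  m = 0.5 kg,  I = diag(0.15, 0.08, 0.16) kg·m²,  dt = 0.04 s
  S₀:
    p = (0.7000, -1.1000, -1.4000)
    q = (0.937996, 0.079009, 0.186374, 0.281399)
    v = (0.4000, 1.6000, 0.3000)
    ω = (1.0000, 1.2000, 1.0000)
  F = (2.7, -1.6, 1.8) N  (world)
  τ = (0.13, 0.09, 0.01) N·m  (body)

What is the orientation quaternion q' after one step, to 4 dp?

q' = (0.9257, 0.0947, 0.2128, 0.2981)

Hamilton product q⊗(0,ω) = (-0.5840568, 0.7866912, 1.3279852, 0.8464328)
updated quaternion q' = (0.9257, 0.0947, 0.2128, 0.2981)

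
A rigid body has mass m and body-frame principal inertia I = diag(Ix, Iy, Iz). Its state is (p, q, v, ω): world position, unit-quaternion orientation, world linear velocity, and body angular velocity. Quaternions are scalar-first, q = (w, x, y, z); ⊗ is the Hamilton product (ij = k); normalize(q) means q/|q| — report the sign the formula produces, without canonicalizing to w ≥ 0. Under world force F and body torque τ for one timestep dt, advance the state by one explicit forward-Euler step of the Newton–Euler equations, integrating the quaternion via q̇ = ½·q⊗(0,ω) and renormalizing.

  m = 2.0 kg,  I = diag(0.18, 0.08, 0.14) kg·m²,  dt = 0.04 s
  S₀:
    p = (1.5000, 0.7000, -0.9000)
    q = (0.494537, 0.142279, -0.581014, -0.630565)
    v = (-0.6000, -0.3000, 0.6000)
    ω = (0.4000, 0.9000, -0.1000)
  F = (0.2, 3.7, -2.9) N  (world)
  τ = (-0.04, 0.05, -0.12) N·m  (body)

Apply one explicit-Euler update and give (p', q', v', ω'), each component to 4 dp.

p' = (1.4760, 0.6880, -0.8760)
q' = (0.5025, 0.1587, -0.5768, -0.6242)
v' = (-0.5960, -0.2260, 0.5420)
ω' = (0.3923, 0.9258, -0.1240)

a = F/m = (0.1000, 1.8500, -1.4500)
p' = p + v·dt = (1.4760, 0.6880, -0.8760)
new velocity v' = (-0.5960, -0.2260, 0.5420)
(τ − ω×Iω)/I = (-0.1922, 0.6450, -0.6000)
new body rate ω' = (0.3923, 0.9258, -0.1240)
q⊗(0,ω) = (0.4029445, 0.8234247, 0.2070852, 0.3110030)
q' = normalize(q + ½dt·q⊗(0,ω)) = (0.5025, 0.1587, -0.5768, -0.6242)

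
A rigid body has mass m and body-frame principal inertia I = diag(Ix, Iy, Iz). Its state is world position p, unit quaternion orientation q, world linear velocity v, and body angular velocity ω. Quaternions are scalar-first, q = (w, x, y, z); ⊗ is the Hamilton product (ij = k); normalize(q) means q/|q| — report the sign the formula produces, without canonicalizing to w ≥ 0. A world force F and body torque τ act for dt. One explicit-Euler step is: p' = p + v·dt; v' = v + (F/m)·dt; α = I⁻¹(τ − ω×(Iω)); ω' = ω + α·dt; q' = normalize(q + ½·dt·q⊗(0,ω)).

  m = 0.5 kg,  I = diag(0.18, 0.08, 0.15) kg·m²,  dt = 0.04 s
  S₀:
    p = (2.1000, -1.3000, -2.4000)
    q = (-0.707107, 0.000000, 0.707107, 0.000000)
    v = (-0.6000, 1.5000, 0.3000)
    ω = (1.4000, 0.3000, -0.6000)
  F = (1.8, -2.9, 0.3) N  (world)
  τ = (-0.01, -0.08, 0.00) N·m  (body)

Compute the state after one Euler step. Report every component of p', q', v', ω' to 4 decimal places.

linear accel F/m = (3.6000, -5.8000, 0.6000)
p + v·dt = (2.0760, -1.2400, -2.3880)
v + (F/m)dt = (-0.4560, 1.2680, 0.3240)
(τ − ω×Iω)/I = (0.0144, -0.6850, 0.2800)
ω + α·dt = (1.4006, 0.2726, -0.5888)
q⊗(0,ω) = (-0.2121321, -1.4142140, -0.2121321, -0.5656856)
q + ½dt·q⊗(0,ω), renormalized = (-0.7110, -0.0283, 0.7025, -0.0113)

p' = (2.0760, -1.2400, -2.3880)
q' = (-0.7110, -0.0283, 0.7025, -0.0113)
v' = (-0.4560, 1.2680, 0.3240)
ω' = (1.4006, 0.2726, -0.5888)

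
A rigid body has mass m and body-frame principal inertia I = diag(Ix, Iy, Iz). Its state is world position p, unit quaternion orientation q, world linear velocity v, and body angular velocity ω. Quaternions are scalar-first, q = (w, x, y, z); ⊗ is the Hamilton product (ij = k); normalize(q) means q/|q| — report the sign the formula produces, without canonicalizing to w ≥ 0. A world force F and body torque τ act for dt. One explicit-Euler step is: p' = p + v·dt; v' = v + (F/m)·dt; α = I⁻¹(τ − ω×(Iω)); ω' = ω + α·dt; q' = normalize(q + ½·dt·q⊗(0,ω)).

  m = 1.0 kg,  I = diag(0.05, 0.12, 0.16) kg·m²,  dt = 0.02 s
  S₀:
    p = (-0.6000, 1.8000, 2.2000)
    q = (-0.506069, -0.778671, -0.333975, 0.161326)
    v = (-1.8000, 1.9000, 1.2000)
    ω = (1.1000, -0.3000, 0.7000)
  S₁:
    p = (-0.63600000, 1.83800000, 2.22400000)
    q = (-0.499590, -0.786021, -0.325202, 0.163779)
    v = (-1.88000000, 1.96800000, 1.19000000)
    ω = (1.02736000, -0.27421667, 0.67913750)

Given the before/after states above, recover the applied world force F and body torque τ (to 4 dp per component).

F = (-4.0000, 3.4000, -0.5000)
τ = (-0.1900, 0.0700, -0.1900)

Δω = ω₁−ω₀ = (-0.07264000, 0.02578333, -0.02086250)
I·α + gyro = (-0.1900, 0.0700, -0.1900)
Δv = v₁−v₀ = (-0.08000000, 0.06800000, -0.01000000)
F = m·Δv/dt = (-4.0000, 3.4000, -0.5000)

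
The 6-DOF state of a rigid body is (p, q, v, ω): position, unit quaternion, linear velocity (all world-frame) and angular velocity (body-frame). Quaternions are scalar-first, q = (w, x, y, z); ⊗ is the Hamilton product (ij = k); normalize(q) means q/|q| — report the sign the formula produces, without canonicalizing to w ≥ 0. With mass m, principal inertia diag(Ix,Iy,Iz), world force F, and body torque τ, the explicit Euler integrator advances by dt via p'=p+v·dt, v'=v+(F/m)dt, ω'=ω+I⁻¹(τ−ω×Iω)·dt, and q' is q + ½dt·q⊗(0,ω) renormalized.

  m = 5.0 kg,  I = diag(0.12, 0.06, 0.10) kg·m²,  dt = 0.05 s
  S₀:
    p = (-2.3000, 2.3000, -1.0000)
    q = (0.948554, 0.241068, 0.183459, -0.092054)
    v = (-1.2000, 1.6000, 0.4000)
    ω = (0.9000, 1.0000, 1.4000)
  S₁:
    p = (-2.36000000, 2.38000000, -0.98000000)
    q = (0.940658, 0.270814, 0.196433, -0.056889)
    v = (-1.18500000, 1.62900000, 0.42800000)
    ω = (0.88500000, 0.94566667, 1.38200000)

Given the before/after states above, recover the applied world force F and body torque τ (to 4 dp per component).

Δω = ω₁−ω₀ = (-0.01500000, -0.05433333, -0.01800000)
applied torque τ = (0.0200, -0.0400, -0.0900)
Δv = v₁−v₀ = (0.01500000, 0.02900000, 0.02800000)
F = m·Δv/dt = (1.5000, 2.9000, 2.8000)

F = (1.5000, 2.9000, 2.8000)
τ = (0.0200, -0.0400, -0.0900)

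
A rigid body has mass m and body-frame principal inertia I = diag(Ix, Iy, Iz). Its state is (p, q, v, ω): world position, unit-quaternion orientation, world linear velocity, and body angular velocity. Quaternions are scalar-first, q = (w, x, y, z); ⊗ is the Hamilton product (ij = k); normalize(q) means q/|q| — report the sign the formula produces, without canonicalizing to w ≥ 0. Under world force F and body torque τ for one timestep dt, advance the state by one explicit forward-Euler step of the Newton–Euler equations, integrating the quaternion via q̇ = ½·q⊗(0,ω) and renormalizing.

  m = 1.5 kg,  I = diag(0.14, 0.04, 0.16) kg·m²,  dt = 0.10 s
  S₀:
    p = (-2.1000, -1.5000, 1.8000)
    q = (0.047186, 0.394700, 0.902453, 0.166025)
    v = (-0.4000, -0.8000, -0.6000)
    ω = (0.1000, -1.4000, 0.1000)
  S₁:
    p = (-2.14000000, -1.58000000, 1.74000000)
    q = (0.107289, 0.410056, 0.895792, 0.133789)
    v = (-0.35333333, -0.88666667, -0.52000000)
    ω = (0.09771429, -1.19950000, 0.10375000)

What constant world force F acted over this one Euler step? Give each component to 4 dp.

F = (0.7000, -1.3000, 1.2000)

velocity change Δv = (0.04666667, -0.08666667, 0.08000000)
applied force F = (0.7000, -1.3000, 1.2000)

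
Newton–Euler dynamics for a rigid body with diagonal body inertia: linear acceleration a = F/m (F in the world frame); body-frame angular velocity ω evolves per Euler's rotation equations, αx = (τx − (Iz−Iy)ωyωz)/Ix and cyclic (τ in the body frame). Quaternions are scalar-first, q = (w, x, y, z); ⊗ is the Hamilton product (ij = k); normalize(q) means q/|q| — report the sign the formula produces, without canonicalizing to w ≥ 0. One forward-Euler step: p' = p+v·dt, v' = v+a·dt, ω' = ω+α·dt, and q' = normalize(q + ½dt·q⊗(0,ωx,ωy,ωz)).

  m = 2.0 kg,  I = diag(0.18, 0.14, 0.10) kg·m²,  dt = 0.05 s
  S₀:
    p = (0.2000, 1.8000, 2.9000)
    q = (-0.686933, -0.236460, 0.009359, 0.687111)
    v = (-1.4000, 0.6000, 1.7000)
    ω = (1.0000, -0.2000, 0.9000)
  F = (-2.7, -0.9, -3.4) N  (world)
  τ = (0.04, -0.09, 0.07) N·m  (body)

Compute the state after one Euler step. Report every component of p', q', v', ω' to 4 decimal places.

p' = (0.1300, 1.8300, 2.9850)
q' = (-0.6960, -0.2498, 0.0353, 0.6722)
v' = (-1.4675, 0.5775, 1.6150)
ω' = (1.0091, -0.2579, 0.9310)

gyro term ω×Iω = (0.0072, 0.0720, 0.0080)
α = I⁻¹(τ − ω×Iω) = (0.1822, -1.1571, 0.6200)
new body rate ω' = (1.0091, -0.2579, 0.9310)
Hamilton product q⊗(0,ω) = (-0.3800681, -0.5410877, 1.0373116, -0.5803067)
q + ½dt·q⊗(0,ω), renormalized = (-0.6960, -0.2498, 0.0353, 0.6722)
linear accel F/m = (-1.3500, -0.4500, -1.7000)
p' = p + v·dt = (0.1300, 1.8300, 2.9850)
v + (F/m)dt = (-1.4675, 0.5775, 1.6150)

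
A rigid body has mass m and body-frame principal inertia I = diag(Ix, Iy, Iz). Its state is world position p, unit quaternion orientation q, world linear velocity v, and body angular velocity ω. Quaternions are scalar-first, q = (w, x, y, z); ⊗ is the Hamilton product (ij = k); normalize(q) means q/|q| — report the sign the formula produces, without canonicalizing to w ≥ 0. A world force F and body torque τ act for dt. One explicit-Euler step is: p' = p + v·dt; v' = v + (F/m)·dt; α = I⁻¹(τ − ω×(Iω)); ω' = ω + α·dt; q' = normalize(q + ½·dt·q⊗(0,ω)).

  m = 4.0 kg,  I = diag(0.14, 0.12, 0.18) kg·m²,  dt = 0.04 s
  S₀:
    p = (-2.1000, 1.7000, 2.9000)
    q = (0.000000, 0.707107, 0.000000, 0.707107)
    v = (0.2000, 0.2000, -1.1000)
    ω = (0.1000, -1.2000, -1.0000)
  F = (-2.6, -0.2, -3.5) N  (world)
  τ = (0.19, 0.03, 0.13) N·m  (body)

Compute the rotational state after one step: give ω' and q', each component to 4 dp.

α = I⁻¹(τ − ω×Iω) = (0.8429, 0.2167, 0.7089)
new body rate ω' = (0.1337, -1.1913, -0.9716)
Hamilton product q⊗(0,ω) = (0.6363963, 0.8485284, 0.7778177, -0.8485284)
q' = normalize(q + ½dt·q⊗(0,ω)) = (0.0127, 0.7237, 0.0155, 0.6898)

ω' = (0.1337, -1.1913, -0.9716)
q' = (0.0127, 0.7237, 0.0155, 0.6898)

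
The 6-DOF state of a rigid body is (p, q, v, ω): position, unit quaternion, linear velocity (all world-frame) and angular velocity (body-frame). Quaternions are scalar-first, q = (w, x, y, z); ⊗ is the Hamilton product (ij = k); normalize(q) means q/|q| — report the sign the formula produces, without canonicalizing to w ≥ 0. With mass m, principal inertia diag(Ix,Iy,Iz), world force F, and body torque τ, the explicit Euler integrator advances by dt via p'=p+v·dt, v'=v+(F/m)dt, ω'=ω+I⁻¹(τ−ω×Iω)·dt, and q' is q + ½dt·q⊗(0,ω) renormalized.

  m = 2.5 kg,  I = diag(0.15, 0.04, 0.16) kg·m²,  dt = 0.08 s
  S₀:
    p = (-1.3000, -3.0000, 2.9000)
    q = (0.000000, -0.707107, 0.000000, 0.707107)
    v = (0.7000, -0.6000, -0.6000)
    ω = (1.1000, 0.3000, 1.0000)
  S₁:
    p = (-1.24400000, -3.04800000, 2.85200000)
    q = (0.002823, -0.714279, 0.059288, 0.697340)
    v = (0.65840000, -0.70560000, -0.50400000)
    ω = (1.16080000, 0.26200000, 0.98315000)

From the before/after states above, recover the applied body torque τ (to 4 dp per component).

Δω = ω₁−ω₀ = (0.06080000, -0.03800000, -0.01685000)
applied torque τ = (0.1500, -0.0300, -0.0700)

τ = (0.1500, -0.0300, -0.0700)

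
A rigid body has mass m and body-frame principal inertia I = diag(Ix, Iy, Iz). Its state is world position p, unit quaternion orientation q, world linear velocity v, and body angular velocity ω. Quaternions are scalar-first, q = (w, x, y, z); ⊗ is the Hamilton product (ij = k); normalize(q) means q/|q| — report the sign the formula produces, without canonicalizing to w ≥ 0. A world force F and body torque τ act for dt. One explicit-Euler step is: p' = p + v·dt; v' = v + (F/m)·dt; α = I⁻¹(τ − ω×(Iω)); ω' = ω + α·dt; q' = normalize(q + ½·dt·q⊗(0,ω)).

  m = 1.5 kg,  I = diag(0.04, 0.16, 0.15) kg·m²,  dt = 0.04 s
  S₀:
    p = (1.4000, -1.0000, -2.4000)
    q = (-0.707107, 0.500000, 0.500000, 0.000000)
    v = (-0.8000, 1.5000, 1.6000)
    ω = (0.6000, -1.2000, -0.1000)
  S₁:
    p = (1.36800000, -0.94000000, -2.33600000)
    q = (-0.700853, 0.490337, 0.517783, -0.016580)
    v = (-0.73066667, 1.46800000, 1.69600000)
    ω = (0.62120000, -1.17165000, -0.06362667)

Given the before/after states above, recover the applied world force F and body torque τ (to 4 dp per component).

F = (2.6000, -1.2000, 3.6000)
τ = (0.0200, 0.1200, 0.0500)

Δv = v₁−v₀ = (0.06933333, -0.03200000, 0.09600000)
m·(v₁−v₀)/dt = (2.6000, -1.2000, 3.6000)
Δω = ω₁−ω₀ = (0.02120000, 0.02835000, 0.03637333)
ω₀×(Iω₀) = (-0.0012, 0.0066, -0.0864)
τ = I·(Δω/dt) + ω₀×(Iω₀) = (0.0200, 0.1200, 0.0500)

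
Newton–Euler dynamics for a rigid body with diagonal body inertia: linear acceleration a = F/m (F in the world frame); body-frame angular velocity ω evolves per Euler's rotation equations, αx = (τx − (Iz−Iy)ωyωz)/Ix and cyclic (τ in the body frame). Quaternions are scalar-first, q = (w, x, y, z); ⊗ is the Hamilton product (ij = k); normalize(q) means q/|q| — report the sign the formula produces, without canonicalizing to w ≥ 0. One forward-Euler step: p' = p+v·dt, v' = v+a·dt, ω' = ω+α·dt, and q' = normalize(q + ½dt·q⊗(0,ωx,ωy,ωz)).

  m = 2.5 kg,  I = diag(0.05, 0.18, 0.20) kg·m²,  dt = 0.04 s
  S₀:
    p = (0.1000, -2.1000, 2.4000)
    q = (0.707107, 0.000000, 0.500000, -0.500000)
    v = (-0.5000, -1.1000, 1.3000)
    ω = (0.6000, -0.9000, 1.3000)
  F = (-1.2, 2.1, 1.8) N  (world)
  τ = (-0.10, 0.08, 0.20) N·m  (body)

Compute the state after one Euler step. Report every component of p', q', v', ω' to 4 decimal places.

p' = (0.0800, -2.1440, 2.4520)
q' = (0.7287, 0.0125, 0.4810, -0.4873)
v' = (-0.5192, -1.0664, 1.3288)
ω' = (0.5387, -0.8562, 1.3540)

ω×(Iω) gyroscopic = (-0.0234, -0.1170, -0.0702)
(τ − ω×Iω)/I = (-1.5320, 1.0944, 1.3510)
new body rate ω' = (0.5387, -0.8562, 1.3540)
q⊗(0,ω) = (1.1000000, 0.6242642, -0.9363963, 0.6192391)
updated quaternion q' = (0.7287, 0.0125, 0.4810, -0.4873)
linear accel F/m = (-0.4800, 0.8400, 0.7200)
p + v·dt = (0.0800, -2.1440, 2.4520)
v + (F/m)dt = (-0.5192, -1.0664, 1.3288)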